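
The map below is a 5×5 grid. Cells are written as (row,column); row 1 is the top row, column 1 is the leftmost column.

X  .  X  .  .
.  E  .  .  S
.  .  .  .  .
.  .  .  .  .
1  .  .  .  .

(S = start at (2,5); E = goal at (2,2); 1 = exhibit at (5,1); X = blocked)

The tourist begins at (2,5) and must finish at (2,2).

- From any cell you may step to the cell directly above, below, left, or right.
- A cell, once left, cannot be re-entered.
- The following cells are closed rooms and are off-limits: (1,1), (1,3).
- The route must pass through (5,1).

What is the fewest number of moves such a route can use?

11

Any route passes through (5,1) somewhere between (2,5) and (2,2). Summing Manhattan distances along the two legs ((2,5) → (5,1) → (2,2)) gives a lower bound of 7 + 4 = 11 moves.
A route of 11 moves achieves this: (2,5) → (3,5) → (4,5) → (5,5) → (5,4) → (5,3) → (5,2) → (5,1) → (4,1) → (3,1) → (2,1) → (2,2).
Since 11 matches the lower bound, it is optimal.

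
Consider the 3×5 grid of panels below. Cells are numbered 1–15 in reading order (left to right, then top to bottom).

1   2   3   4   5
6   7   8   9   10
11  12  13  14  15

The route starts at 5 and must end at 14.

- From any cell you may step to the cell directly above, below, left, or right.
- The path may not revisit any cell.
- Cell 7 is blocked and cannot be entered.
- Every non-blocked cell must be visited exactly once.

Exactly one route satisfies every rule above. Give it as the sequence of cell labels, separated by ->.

5 -> 4 -> 3 -> 2 -> 1 -> 6 -> 11 -> 12 -> 13 -> 8 -> 9 -> 10 -> 15 -> 14

Need to visit all 14 open cells exactly once, starting at 5 and ending at 14.
Route from 5: 4× left (reaching 1), 2× down (reaching 11), 2× right (reaching 13), up to 8, 2× right (reaching 10), down to 15, left to 14 — 13 moves in all.
Check: all 14 open cells covered.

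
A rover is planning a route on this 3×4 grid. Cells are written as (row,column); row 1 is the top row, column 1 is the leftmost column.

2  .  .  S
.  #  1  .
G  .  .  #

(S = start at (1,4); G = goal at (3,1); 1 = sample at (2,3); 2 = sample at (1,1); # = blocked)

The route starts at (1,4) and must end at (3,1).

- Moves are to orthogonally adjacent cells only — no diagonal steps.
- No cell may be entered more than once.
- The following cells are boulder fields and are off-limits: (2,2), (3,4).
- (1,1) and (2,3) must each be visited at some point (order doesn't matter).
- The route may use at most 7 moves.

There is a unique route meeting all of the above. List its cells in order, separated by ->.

(1,4) -> (2,4) -> (2,3) -> (1,3) -> (1,2) -> (1,1) -> (2,1) -> (3,1)

Any route must reach (1,1) and (2,3) and still end at (3,1) within 7 moves, so the order of the required stops is forced.
Route from (1,4): down to (2,4), left to (2,3), up to (1,3), 2× left (reaching (1,1)), 2× down (reaching (3,1)) — 7 moves in all.
Check: all required cells visited; 7 ≤ 7 moves.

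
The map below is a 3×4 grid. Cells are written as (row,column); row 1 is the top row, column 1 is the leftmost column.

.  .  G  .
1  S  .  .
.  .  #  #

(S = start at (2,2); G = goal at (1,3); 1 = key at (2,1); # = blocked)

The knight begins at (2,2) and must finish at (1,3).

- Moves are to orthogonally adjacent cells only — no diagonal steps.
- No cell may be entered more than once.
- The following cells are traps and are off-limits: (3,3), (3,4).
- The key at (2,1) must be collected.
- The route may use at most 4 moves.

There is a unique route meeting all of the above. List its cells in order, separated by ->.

(2,2) -> (2,1) -> (1,1) -> (1,2) -> (1,3)

The 4-move cap with required stops at (2,1) leaves no slack for detours.
Route from (2,2): left to (2,1), up to (1,1), 2× right (reaching (1,3)) — 4 moves in all.
Check: all required cells visited; 4 ≤ 4 moves.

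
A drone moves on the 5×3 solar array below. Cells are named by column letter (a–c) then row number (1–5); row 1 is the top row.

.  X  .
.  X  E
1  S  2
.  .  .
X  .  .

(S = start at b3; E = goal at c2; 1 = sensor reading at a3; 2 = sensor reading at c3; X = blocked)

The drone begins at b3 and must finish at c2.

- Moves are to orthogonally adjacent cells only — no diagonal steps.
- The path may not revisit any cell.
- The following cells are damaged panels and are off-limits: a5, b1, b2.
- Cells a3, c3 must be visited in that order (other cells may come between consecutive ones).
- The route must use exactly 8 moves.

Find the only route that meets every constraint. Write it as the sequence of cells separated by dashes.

The waypoints must appear in the order a3, c3, with no cell reused.
Route from b3: left 1 to a3, down 1 to a4, right 1 to b4, down 1 to b5, right 1 to c5, up 3 to c2 — 8 moves in all.
Check: order respected (1 at step 1, 2 at step 7); 8 moves as required.

b3 - a3 - a4 - b4 - b5 - c5 - c4 - c3 - c2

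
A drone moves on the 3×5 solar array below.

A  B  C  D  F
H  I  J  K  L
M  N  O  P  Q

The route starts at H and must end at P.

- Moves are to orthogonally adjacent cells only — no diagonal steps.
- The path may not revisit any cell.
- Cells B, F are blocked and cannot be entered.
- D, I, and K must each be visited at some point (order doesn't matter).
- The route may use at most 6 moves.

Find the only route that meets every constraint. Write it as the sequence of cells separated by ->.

H -> I -> J -> C -> D -> K -> P

The budget equals the shortest possible length, so every move has to be on a shortest route through the required cells.
Route from H: 2× right (reaching J), up to C, right to D, 2× down (reaching P) — 6 moves in all.
Check: all required cells visited; 6 ≤ 6 moves.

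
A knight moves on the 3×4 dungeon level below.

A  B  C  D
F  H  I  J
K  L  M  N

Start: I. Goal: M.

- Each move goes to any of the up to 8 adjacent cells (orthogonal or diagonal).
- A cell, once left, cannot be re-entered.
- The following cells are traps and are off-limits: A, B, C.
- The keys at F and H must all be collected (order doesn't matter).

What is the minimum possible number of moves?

Any route passes through F and H in some order between I and M. Summing Chebyshev distances along each leg and taking the cheapest ordering (I → F → H → M) gives a lower bound of 2 + 1 + 1 = 4 moves.
A route of 4 moves achieves this: I → H → F → L → M.
Since 4 matches the lower bound, it is optimal.

4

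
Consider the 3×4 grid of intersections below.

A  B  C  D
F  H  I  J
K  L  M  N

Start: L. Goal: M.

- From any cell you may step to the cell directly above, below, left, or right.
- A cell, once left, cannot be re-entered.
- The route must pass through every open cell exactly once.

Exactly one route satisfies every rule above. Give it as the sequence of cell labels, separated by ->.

Need to visit all 12 open cells exactly once, starting at L and ending at M.
Cell K has only two open neighbours (F and L), so the path must pass straight through it: one of those is the cell it's entered from and the other is where it exits.
Route from L: left 1 to K, up 2 to A, right 1 to B, down 1 to H, right 1 to I, up 1 to C, right 1 to D, down 2 to N, left 1 to M — 11 moves in all.
Check: all 12 open cells covered.

L -> K -> F -> A -> B -> H -> I -> C -> D -> J -> N -> M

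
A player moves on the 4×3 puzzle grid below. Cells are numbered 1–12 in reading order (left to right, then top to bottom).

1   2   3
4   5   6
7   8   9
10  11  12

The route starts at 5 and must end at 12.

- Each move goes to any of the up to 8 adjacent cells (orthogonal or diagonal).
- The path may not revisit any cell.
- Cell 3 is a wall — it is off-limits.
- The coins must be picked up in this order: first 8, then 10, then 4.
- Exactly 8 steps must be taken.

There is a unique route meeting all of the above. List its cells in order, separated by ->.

5 -> 8 -> 10 -> 7 -> 4 -> 2 -> 6 -> 9 -> 12

The waypoints must appear in the order 8, 10, 4, with no cell reused.
Route from 5: down 1 to 8, down-left 1 to 10, up 2 to 4, up-right 1 to 2, down-right 1 to 6, down 2 to 12 — 8 moves in all.
Check: order respected (8 at step 1, 10 at step 2, 4 at step 4); 8 moves as required.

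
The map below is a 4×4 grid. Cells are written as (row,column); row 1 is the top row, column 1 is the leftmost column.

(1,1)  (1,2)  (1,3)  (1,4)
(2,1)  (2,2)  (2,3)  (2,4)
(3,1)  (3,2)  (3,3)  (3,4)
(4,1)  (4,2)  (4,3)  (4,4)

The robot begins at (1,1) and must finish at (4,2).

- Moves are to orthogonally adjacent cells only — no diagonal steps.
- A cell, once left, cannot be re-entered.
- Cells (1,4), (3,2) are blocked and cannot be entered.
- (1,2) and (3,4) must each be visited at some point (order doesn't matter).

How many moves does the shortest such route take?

8

Any route passes through (1,2) and (3,4) in some order between (1,1) and (4,2). Summing Manhattan distances along each leg and taking the cheapest ordering ((1,1) → (1,2) → (3,4) → (4,2)) gives a lower bound of 1 + 4 + 3 = 8 moves.
A route of 8 moves achieves this: (1,1) → (1,2) → (2,2) → (2,3) → (3,3) → (3,4) → (4,4) → (4,3) → (4,2).
Since 8 matches the lower bound, it is optimal.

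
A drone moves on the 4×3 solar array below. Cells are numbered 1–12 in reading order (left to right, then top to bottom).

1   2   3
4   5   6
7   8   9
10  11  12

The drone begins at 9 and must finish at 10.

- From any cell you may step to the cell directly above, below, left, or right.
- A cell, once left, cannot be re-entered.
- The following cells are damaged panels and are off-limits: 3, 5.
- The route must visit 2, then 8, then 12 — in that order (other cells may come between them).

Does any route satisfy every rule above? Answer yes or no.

2 must be visited but has only one open neighbour (1), and it is neither the start nor the goal — the route would have to enter and leave through 1, re-entering it.

no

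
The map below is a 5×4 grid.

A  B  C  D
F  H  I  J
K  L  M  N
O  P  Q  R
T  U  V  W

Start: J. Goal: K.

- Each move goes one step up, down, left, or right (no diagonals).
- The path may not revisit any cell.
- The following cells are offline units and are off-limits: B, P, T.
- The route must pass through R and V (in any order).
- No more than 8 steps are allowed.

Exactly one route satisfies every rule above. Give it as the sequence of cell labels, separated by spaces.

J N R W V Q M L K

The 8-move cap with required stops at R, V leaves no slack for detours.
Route from J: down 3 to W, left 1 to V, up 2 to M, left 2 to K — 8 moves in all.
Check: all required cells visited; 8 ≤ 8 moves.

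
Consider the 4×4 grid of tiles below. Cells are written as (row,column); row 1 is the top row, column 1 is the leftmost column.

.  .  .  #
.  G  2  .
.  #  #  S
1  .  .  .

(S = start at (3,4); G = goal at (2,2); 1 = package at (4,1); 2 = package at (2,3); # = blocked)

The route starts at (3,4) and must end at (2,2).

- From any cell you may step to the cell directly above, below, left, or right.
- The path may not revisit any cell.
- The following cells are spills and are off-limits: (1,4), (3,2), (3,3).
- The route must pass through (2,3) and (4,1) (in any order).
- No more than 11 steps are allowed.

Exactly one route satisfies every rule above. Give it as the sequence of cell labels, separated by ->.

(3,4) -> (4,4) -> (4,3) -> (4,2) -> (4,1) -> (3,1) -> (2,1) -> (1,1) -> (1,2) -> (1,3) -> (2,3) -> (2,2)

Any route must reach (2,3) and (4,1) and still end at (2,2) within 11 moves, so the order of the required stops is forced.
Route from (3,4): down 1 to (4,4), left 3 to (4,1), up 3 to (1,1), right 2 to (1,3), down 1 to (2,3), left 1 to (2,2) — 11 moves in all.
Check: all required cells visited; 11 ≤ 11 moves.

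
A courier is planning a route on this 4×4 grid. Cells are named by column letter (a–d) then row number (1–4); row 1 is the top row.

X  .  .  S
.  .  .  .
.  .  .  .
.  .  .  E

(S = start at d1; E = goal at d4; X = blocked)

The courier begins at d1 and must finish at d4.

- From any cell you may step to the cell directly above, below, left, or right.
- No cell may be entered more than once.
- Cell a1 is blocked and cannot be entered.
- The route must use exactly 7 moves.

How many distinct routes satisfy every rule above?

16

Need simple routes of exactly 7 moves from d1 to d4 (Manhattan distance 3, so 2 moves are spent on a detour and 2 undoing it).
Branch systematically from the start, pruning whenever the remaining move budget drops below the Manhattan distance to d4 or differs from it in parity. Grouping the completions by first move — via d2: 5; via c1: 11 — and summing: 5 + 11 = 16.
That gives 16 routes.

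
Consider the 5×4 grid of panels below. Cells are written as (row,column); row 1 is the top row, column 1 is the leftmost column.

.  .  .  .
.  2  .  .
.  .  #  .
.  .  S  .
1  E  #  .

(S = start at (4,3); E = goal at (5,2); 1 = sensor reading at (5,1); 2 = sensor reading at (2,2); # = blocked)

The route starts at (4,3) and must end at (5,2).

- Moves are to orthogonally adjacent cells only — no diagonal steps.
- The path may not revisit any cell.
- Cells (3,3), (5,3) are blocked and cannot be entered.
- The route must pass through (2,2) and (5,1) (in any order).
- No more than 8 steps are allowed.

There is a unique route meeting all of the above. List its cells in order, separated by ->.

The budget equals the shortest possible length, so every move has to be on a shortest route through the required cells.
Route from (4,3): left to (4,2), 2× up (reaching (2,2)), left to (2,1), 3× down (reaching (5,1)), right to (5,2) — 8 moves in all.
Check: all required cells visited; 8 ≤ 8 moves.

(4,3) -> (4,2) -> (3,2) -> (2,2) -> (2,1) -> (3,1) -> (4,1) -> (5,1) -> (5,2)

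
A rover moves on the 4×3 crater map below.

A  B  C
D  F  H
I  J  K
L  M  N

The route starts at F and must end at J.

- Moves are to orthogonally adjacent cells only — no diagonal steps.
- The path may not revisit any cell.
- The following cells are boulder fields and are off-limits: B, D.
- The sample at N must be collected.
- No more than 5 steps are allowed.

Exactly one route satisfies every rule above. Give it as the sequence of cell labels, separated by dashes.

F - H - K - N - M - J

Any route must reach N and still end at J within 5 moves, so the order of the required stops is forced.
Route from F: right 1 to H, down 2 to N, left 1 to M, up 1 to J — 5 moves in all.
Check: all required cells visited; 5 ≤ 5 moves.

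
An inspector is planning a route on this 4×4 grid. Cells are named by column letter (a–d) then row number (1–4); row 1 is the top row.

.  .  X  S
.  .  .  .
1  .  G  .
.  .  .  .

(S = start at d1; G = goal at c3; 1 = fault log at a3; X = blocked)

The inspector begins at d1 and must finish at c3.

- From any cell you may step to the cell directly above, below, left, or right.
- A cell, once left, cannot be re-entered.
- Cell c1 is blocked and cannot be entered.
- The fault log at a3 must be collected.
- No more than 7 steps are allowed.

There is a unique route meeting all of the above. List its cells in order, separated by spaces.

d1 d2 c2 b2 a2 a3 b3 c3

Any route must reach a3 and still end at c3 within 7 moves, so the order of the required stops is forced.
Route from d1: down 1 to d2, left 3 to a2, down 1 to a3, right 2 to c3 — 7 moves in all.
Check: all required cells visited; 7 ≤ 7 moves.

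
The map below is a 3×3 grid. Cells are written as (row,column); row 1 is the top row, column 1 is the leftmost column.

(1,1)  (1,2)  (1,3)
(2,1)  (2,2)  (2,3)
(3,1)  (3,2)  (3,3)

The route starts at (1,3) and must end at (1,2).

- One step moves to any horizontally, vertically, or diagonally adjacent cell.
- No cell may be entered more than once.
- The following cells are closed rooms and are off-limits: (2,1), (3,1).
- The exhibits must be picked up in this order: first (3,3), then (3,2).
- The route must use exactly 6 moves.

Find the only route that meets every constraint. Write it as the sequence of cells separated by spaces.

The waypoints must appear in the order (3,3), (3,2), with no cell reused.
Route from (1,3): 2× down (reaching (3,3)), left to (3,2), up to (2,2), up-left to (1,1), right to (1,2) — 6 moves in all.
Check: order respected ((3,3) at step 2, (3,2) at step 3); 6 moves as required.

(1,3) (2,3) (3,3) (3,2) (2,2) (1,1) (1,2)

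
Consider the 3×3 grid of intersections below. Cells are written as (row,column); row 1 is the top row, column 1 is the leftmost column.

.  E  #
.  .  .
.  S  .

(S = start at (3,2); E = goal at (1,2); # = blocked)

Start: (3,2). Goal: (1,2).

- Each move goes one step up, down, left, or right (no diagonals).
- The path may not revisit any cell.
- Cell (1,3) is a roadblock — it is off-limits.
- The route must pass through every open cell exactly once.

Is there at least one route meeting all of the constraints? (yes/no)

Colour the cells like a checkerboard: each orthogonal step flips colour, so a Hamiltonian route alternates colours. Here there are 4 cells of one colour and 4 of the other, with start on the same colour as the goal — the counts and endpoints can't be arranged into an alternating sequence of length 8, so no Hamiltonian route exists.

no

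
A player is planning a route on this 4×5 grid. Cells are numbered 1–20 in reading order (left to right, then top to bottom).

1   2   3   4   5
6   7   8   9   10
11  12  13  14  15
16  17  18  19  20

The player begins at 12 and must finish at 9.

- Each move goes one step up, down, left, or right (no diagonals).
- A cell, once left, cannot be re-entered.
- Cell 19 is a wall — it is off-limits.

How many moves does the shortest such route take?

3

The Manhattan distance from 12 to 9 is |3−2| + |2−4| = 3, so at least 3 moves are needed.
A route of 3 moves achieves this: 12 → 7 → 8 → 9.
Since 3 matches the lower bound, it is optimal.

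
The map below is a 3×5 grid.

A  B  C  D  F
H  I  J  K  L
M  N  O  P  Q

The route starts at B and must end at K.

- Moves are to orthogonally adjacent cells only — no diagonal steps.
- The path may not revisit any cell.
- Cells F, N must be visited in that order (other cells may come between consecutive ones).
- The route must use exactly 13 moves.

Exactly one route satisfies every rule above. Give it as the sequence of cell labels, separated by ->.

The waypoints must appear in the order F, N, with no cell reused.
Route from B: right 3 to F, down 2 to Q, left 4 to M, up 1 to H, right 3 to K — 13 moves in all.
Check: order respected (F at step 3, N at step 8); 13 moves as required.

B -> C -> D -> F -> L -> Q -> P -> O -> N -> M -> H -> I -> J -> K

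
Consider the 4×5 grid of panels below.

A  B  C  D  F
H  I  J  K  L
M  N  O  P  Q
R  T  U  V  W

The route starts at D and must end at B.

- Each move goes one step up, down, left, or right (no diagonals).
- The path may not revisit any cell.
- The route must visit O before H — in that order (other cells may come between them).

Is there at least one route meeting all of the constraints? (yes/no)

yes

One route that works: D → K → P → O → J → I → H → A → B.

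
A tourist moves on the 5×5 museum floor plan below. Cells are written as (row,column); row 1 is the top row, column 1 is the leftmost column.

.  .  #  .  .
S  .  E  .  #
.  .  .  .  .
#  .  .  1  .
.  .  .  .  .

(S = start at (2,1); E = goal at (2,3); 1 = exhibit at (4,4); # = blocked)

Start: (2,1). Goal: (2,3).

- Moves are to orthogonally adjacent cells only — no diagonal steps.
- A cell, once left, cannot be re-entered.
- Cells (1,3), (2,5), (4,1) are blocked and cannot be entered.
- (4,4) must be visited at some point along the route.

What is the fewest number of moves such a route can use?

Any route passes through (4,4) somewhere between (2,1) and (2,3). Summing Manhattan distances along the two legs ((2,1) → (4,4) → (2,3)) gives a lower bound of 5 + 3 = 8 moves.
A route of 8 moves achieves this: (2,1) → (3,1) → (3,2) → (4,2) → (4,3) → (4,4) → (3,4) → (2,4) → (2,3).
Since 8 matches the lower bound, it is optimal.

8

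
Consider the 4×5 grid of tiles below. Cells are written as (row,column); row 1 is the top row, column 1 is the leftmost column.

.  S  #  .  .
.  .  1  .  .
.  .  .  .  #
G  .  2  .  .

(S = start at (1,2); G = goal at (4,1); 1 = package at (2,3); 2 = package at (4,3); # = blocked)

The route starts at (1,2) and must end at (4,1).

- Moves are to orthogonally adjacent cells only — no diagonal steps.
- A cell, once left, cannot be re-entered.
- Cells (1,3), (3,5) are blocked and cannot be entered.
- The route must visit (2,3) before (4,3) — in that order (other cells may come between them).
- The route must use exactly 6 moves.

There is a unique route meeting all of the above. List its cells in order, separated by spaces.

The waypoints must appear in the order (2,3), (4,3), with no cell reused.
Route from (1,2): down to (2,2), right to (2,3), 2× down (reaching (4,3)), 2× left (reaching (4,1)) — 6 moves in all.
Check: order respected (1 at step 2, 2 at step 4); 6 moves as required.

(1,2) (2,2) (2,3) (3,3) (4,3) (4,2) (4,1)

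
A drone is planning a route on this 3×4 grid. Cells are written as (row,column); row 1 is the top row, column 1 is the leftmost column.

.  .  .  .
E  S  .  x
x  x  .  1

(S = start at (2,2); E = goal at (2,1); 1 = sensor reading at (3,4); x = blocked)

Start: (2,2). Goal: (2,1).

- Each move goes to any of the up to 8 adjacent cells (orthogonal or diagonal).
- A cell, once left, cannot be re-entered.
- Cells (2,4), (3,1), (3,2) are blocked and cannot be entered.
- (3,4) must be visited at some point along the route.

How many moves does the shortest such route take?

Any route passes through (3,4) somewhere between (2,2) and (2,1). Summing Chebyshev distances along the two legs ((2,2) → (3,4) → (2,1)) gives a lower bound of 2 + 3 = 5 moves.
A route of 5 moves achieves this: (2,2) → (3,3) → (3,4) → (2,3) → (1,2) → (2,1).
Since 5 matches the lower bound, it is optimal.

5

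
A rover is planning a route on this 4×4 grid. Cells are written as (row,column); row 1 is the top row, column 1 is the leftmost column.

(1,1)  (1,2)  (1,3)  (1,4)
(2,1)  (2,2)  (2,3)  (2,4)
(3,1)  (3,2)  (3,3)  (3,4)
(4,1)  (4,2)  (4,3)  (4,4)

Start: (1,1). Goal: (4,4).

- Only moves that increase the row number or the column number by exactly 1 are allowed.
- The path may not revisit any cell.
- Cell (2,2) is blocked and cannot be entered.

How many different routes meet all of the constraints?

8

A right/down-only route from (1,1) to (4,4) makes exactly 3 down-moves and 3 right-moves in some order.
With no other constraints that would be C(6,3) = 20 routes.
Subtract routes through each blocked cell (inclusion–exclusion for overlaps): − through (2,2): 12 → 8.
That gives 8 routes.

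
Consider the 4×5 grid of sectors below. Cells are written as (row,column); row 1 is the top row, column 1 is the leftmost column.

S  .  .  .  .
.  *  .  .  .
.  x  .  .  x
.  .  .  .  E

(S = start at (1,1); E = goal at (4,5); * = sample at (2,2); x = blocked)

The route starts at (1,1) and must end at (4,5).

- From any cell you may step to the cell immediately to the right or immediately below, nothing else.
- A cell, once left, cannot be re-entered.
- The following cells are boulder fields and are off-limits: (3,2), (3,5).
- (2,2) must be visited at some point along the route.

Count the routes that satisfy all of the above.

6

A right/down-only route from (1,1) to (4,5) makes exactly 3 down-moves and 4 right-moves in some order.
With no other constraints that would be C(7,3) = 35 routes.
Split at (2,2) and multiply the segment counts (each segment already excludes blocked cells): (1,1)→(2,2): 2; (2,2)→(4,5): 3; product = 6.
That gives 6 routes.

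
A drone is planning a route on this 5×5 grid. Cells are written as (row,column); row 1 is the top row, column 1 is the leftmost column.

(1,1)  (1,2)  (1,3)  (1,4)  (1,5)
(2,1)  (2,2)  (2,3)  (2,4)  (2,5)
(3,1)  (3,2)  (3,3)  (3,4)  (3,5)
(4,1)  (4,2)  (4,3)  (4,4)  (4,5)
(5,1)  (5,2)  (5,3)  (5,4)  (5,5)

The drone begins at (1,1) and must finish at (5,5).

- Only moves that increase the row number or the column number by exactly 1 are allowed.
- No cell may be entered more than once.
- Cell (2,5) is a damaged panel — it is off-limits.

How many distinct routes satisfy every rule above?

65

A right/down-only route from (1,1) to (5,5) makes exactly 4 down-moves and 4 right-moves in some order.
With no other constraints that would be C(8,4) = 70 routes.
Subtract routes through each blocked cell (inclusion–exclusion for overlaps): − through (2,5): 5 → 65.
That gives 65 routes.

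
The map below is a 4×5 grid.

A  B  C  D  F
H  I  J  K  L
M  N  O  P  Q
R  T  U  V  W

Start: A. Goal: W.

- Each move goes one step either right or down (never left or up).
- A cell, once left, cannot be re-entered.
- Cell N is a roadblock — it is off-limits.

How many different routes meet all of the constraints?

23

A right/down-only route from A to W makes exactly 3 down-moves and 4 right-moves in some order.
With no other constraints that would be C(7,3) = 35 routes.
Subtract routes through each blocked cell (inclusion–exclusion for overlaps): − through N: 12 → 23.
That gives 23 routes.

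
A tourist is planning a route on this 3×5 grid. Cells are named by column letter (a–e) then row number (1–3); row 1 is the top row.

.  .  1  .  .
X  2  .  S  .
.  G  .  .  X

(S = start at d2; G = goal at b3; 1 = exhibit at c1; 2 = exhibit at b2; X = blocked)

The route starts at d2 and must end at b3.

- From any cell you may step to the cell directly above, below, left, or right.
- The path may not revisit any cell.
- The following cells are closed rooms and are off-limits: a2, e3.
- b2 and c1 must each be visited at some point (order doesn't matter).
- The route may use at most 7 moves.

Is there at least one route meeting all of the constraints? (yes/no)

One route that works: d2 → d1 → c1 → c2 → b2 → b3.

yes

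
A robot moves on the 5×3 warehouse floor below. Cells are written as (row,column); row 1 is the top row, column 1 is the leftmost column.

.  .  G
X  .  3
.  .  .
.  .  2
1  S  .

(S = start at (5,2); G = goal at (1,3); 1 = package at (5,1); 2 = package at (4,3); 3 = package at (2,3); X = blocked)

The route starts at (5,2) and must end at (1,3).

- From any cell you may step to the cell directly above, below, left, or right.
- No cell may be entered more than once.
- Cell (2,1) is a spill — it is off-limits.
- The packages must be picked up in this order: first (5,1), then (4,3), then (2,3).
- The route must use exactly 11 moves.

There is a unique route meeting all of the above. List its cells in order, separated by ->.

(5,2) -> (5,1) -> (4,1) -> (3,1) -> (3,2) -> (4,2) -> (4,3) -> (3,3) -> (2,3) -> (2,2) -> (1,2) -> (1,3)

The waypoints must appear in the order (5,1), (4,3), (2,3), with no cell reused.
Route from (5,2): left 1 to (5,1), up 2 to (3,1), right 1 to (3,2), down 1 to (4,2), right 1 to (4,3), up 2 to (2,3), left 1 to (2,2), up 1 to (1,2), right 1 to (1,3) — 11 moves in all.
Check: order respected (1 at step 1, 2 at step 6, 3 at step 8); 11 moves as required.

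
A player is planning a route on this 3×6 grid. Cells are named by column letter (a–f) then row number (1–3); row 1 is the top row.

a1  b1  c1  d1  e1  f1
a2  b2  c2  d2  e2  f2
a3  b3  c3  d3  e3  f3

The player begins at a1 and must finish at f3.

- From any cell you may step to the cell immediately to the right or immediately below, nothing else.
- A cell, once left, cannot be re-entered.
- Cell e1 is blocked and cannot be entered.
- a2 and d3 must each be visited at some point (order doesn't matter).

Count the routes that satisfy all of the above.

A right/down-only route from a1 to f3 makes exactly 2 down-moves and 5 right-moves in some order.
With no other constraints that would be C(7,2) = 21 routes.
A monotone route can only reach the required cells in the order a2, d3, so split there and multiply the segment counts (each segment already excludes blocked cells): a1→a2: 1; a2→d3: 4; d3→f3: 1; product = 4.
That gives 4 routes.

4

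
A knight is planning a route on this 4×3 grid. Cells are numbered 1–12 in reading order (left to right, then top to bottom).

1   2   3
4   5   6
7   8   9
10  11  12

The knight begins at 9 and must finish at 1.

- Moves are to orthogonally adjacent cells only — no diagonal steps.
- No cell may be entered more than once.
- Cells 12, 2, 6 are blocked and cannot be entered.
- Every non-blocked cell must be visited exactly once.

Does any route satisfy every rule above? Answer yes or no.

no

Colour the cells like a checkerboard: each orthogonal step flips colour, so a Hamiltonian route alternates colours. Here there are 6 cells of one colour and 3 of the other, with start on the same colour as the goal — the counts and endpoints can't be arranged into an alternating sequence of length 9, so no Hamiltonian route exists.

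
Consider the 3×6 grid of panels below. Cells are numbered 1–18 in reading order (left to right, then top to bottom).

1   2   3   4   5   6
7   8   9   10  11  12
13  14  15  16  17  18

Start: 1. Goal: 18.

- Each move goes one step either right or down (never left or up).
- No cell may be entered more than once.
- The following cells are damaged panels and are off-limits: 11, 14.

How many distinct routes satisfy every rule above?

A right/down-only route from 1 to 18 makes exactly 2 down-moves and 5 right-moves in some order.
With no other constraints that would be C(7,2) = 21 routes.
Subtract routes through each blocked cell (inclusion–exclusion for overlaps): − through 11: 10 − through 14: 3 → 8.
That gives 8 routes.

8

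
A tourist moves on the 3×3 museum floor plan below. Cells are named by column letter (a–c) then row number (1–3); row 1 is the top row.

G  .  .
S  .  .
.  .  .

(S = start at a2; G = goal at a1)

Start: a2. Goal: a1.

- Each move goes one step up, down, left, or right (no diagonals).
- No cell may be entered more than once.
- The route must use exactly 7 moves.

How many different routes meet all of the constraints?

4

Need simple routes of exactly 7 moves from a2 to a1 (Manhattan distance 1, so 3 moves are spent on a detour and 3 undoing it).
Enumerating: a2 a3 b3 b2 c2 c1 b1 a1 | a2 a3 b3 c3 c2 c1 b1 a1 | a2 a3 b3 c3 c2 b2 b1 a1 | a2 b2 b3 c3 c2 c1 b1 a1.
That gives 4 routes.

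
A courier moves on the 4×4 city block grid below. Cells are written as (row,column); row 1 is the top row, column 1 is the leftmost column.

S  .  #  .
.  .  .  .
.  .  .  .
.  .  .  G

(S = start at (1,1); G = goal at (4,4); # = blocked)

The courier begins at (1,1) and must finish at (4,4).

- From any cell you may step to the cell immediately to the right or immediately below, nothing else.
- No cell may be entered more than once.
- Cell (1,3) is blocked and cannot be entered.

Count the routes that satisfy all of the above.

16

A right/down-only route from (1,1) to (4,4) makes exactly 3 down-moves and 3 right-moves in some order.
With no other constraints that would be C(6,3) = 20 routes.
Subtract routes through each blocked cell (inclusion–exclusion for overlaps): − through (1,3): 4 → 16.
That gives 16 routes.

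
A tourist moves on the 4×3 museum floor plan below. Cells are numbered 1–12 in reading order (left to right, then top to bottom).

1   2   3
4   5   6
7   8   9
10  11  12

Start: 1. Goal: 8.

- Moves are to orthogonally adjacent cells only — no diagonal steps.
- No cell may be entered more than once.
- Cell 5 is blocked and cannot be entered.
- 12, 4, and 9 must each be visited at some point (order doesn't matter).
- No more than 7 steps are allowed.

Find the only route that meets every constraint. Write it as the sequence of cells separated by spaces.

Any route must reach 12, 4, and 9 and still end at 8 within 7 moves, so the order of the required stops is forced.
Route from 1: down 3 to 10, right 2 to 12, up 1 to 9, left 1 to 8 — 7 moves in all.
Check: all required cells visited; 7 ≤ 7 moves.

1 4 7 10 11 12 9 8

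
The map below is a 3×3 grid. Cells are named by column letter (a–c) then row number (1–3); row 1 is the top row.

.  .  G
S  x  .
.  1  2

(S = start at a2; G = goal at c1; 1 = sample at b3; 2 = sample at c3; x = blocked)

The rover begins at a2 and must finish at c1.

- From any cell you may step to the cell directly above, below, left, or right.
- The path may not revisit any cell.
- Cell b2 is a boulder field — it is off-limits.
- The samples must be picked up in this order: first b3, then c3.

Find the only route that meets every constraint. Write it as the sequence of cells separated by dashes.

The waypoints must appear in the order b3, c3, with no cell reused.
Route from a2: down 1 to a3, right 2 to c3, up 2 to c1 — 5 moves in all.
Check: order respected (1 at step 2, 2 at step 3).

a2 - a3 - b3 - c3 - c2 - c1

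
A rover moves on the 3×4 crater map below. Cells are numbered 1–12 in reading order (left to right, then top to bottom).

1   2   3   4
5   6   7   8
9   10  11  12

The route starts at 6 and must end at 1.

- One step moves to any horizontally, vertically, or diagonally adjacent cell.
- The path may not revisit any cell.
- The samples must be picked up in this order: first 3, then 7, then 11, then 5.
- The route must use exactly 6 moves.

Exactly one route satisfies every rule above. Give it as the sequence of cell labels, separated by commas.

The waypoints must appear in the order 3, 7, 11, 5, with no cell reused.
Route from 6: up-right 1 to 3, down 2 to 11, left 1 to 10, up-left 1 to 5, up 1 to 1 — 6 moves in all.
Check: order respected (3 at step 1, 7 at step 2, 11 at step 3, 5 at step 5); 6 moves as required.

6, 3, 7, 11, 10, 5, 1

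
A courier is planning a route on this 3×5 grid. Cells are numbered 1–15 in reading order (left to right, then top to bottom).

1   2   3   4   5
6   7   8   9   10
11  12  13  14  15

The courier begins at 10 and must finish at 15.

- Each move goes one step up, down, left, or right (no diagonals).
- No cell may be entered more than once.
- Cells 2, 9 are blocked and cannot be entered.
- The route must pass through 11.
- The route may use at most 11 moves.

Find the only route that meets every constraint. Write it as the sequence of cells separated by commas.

Any route must reach 11 and still end at 15 within 11 moves, so the order of the required stops is forced.
Route from 10: up 1 to 5, left 2 to 3, down 1 to 8, left 2 to 6, down 1 to 11, right 4 to 15 — 11 moves in all.
Check: all required cells visited; 11 ≤ 11 moves.

10, 5, 4, 3, 8, 7, 6, 11, 12, 13, 14, 15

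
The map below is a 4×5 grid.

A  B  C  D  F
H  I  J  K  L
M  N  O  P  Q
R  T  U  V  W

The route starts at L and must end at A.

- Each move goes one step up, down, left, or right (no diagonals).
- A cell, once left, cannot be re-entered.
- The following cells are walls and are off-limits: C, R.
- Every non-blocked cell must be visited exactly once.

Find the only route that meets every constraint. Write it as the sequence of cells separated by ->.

Need to visit all 18 open cells exactly once, starting at L and ending at A.
Cell F has only two open neighbours (L and D), so the path must pass straight through it: one of those is the cell it's entered from and the other is where it exits.
Route from L: up 1 to F, left 1 to D, down 1 to K, left 1 to J, down 1 to O, right 2 to Q, down 1 to W, left 3 to T, up 1 to N, left 1 to M, up 1 to H, right 1 to I, up 1 to B, left 1 to A — 17 moves in all.
Check: all 18 open cells covered.

L -> F -> D -> K -> J -> O -> P -> Q -> W -> V -> U -> T -> N -> M -> H -> I -> B -> A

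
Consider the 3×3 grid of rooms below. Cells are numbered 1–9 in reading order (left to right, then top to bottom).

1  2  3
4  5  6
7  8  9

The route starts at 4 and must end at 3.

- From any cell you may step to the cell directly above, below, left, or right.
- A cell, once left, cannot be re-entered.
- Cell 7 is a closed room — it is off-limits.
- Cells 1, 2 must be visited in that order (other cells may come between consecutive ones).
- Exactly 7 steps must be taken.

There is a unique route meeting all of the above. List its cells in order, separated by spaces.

The waypoints must appear in the order 1, 2, with no cell reused.
Route from 4: up to 1, right to 2, 2× down (reaching 8), right to 9, 2× up (reaching 3) — 7 moves in all.
Check: order respected (1 at step 1, 2 at step 2); 7 moves as required.

4 1 2 5 8 9 6 3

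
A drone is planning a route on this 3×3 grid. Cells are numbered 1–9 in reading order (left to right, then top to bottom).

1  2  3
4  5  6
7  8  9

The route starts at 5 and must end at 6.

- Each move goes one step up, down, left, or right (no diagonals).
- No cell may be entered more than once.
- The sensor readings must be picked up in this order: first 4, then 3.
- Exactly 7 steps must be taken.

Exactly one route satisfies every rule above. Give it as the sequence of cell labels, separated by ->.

5 -> 8 -> 7 -> 4 -> 1 -> 2 -> 3 -> 6

The waypoints must appear in the order 4, 3, with no cell reused.
Route from 5: down to 8, left to 7, 2× up (reaching 1), 2× right (reaching 3), down to 6 — 7 moves in all.
Check: order respected (4 at step 3, 3 at step 6); 7 moves as required.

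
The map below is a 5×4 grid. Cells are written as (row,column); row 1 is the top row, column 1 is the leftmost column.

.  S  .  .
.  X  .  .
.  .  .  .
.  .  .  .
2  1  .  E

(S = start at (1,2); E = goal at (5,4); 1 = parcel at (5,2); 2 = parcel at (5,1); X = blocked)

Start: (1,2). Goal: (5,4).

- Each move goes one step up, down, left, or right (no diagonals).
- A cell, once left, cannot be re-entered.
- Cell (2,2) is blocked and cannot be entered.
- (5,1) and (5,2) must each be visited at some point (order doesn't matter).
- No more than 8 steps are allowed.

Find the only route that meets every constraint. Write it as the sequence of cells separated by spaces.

(1,2) (1,1) (2,1) (3,1) (4,1) (5,1) (5,2) (5,3) (5,4)

Any route must reach (5,1) and (5,2) and still end at (5,4) within 8 moves, so the order of the required stops is forced.
Route from (1,2): left to (1,1), 4× down (reaching (5,1)), 3× right (reaching (5,4)) — 8 moves in all.
Check: all required cells visited; 8 ≤ 8 moves.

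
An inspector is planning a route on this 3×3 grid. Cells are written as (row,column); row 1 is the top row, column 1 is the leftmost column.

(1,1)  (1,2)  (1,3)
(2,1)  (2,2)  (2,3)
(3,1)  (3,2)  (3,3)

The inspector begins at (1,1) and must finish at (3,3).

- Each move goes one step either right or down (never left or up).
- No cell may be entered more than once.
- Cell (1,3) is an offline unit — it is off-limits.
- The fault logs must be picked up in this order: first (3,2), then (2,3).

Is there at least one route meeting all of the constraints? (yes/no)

(2,3) lies above (3,2), so going from (3,2) to (2,3) would need an upward move — but moves only go right/down, so (3,2) cannot be visited before (2,3).

no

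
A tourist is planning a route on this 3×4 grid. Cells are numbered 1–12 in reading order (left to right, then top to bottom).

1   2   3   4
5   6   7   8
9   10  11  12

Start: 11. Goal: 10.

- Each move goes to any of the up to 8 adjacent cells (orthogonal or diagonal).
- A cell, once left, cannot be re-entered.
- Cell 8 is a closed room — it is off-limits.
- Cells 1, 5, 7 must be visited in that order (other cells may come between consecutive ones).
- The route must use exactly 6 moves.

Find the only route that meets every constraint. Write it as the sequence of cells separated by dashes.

The waypoints must appear in the order 1, 5, 7, with no cell reused.
Route from 11: 2× up-left (reaching 1), down to 5, up-right to 2, down-right to 7, down-left to 10 — 6 moves in all.
Check: order respected (1 at step 2, 5 at step 3, 7 at step 5); 6 moves as required.

11 - 6 - 1 - 5 - 2 - 7 - 10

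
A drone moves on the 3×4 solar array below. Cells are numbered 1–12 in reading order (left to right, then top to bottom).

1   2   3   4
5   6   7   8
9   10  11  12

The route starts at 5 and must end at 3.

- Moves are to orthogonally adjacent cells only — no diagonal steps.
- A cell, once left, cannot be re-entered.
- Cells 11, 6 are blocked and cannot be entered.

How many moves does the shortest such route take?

The Manhattan distance from 5 to 3 is |2−1| + |1−3| = 3, so at least 3 moves are needed.
A route of 3 moves achieves this: 5 → 1 → 2 → 3.
Since 3 matches the lower bound, it is optimal.

3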